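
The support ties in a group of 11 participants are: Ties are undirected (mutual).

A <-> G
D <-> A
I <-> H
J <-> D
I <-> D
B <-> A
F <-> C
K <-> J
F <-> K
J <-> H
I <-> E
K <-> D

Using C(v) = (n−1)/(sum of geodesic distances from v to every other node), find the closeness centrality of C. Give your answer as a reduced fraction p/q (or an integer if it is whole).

Distances from C: A:4, B:5, D:3, E:5, F:1, G:5, H:4, I:4, J:3, K:2. Sum = 36.
n = 11, so closeness = 10/36 = 5/18.

5/18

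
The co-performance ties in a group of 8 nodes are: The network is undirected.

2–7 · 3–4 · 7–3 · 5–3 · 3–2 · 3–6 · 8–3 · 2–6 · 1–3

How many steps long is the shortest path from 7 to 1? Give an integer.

2

One shortest route is 7 – 3 – 1, which uses 2 edges, and 7 and 1 are not directly tied, so nothing shorter exists. So d(7,1) = 2.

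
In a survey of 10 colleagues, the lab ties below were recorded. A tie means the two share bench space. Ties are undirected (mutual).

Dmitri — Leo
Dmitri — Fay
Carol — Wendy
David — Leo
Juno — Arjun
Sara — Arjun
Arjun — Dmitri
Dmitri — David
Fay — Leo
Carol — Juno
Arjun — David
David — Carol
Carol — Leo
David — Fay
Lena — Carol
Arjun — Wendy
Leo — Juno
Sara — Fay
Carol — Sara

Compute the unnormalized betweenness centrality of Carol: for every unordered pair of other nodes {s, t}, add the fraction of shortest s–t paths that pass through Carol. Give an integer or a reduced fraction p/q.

38/3

Pairs whose geodesics pass through Carol — Leo–Lena: 1; Leo–Wendy: 1; Leo–Sara: 1/2; Lena–David: 1; Lena–Juno: 1; Lena–Arjun: 4/4; Lena–Wendy: 1; Lena–Fay: 3/3; Lena–Sara: 1; Lena–Dmitri: 2/2; David–Juno: 1/3; David–Wendy: 1/2; David–Sara: 1/3; Juno–Wendy: 1/2 … (+3 more pairs).
All other pairs contribute 0.
Summing the contributions gives betweenness(Carol) = 38/3.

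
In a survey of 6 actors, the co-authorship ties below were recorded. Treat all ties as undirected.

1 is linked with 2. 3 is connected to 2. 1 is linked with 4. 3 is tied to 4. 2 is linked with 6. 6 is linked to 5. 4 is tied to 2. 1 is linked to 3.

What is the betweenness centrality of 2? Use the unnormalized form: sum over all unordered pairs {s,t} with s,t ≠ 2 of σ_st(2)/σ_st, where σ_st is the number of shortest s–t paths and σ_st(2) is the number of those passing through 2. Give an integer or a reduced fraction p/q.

Pairs whose geodesics pass through 2 — 5–3: 1; 5–4: 1; 5–1: 1; 6–3: 1; 6–4: 1; 6–1: 1.
All other pairs contribute 0.
Summing the contributions gives betweenness(2) = 6.

6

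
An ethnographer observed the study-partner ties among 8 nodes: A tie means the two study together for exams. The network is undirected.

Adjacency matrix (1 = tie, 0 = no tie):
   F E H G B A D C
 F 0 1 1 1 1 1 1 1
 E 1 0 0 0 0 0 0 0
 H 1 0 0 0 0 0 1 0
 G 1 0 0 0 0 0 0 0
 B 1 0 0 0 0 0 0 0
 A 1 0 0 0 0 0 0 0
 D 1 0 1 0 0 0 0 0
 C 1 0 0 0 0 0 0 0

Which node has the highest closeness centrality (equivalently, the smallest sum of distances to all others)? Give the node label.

F

Farness (sum of distances to all others) for each node — A:13, B:13, C:13, D:12, E:13, F:7, G:13, H:12.
The smallest farness is 7, for F, so F has the highest closeness.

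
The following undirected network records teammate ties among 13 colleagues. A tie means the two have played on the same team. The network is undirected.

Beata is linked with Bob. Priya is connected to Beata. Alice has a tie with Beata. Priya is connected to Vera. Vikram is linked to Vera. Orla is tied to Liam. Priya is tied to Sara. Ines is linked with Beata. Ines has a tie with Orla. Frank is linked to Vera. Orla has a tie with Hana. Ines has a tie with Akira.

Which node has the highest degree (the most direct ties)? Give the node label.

Degrees — Akira:1, Alice:1, Beata:4, Bob:1, Frank:1, Hana:1, Ines:3, Liam:1, Orla:3, Priya:3, Sara:1, Vera:3, Vikram:1.
The maximum is 4, attained only by Beata.

Beata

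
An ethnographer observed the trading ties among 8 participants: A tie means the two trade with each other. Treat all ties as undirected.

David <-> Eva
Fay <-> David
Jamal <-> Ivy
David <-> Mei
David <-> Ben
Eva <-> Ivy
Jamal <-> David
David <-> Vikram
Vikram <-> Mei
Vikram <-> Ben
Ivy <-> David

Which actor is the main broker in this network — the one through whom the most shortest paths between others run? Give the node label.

David

Unnormalized betweenness of each node: Ben:0, David:16, Eva:0, Fay:0, Ivy:1/2, Jamal:0, Mei:0, Vikram:1/2.
David has the largest value, 16, making it the main broker — the node through which the most shortest paths run.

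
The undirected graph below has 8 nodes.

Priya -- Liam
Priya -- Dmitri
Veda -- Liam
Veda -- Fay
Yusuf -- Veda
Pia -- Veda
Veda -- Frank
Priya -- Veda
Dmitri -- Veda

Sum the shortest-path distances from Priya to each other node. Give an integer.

Distances from Priya: Dmitri:1, Fay:2, Frank:2, Liam:1, Pia:2, Veda:1, Yusuf:2.
Sum = 1 + 2 + 2 + 1 + 2 + 1 + 2 = 11.

11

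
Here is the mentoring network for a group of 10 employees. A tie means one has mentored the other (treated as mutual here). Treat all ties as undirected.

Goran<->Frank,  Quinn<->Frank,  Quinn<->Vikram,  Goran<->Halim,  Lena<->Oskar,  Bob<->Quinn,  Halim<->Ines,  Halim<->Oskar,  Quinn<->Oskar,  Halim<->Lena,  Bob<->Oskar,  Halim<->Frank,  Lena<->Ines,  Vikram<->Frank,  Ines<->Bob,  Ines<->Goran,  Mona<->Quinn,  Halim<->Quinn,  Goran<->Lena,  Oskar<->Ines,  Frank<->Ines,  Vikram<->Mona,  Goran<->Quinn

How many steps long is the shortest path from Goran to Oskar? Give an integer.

One shortest route is Goran – Quinn – Oskar, which uses 2 edges, and Goran and Oskar are not directly tied, so nothing shorter exists. So d(Goran,Oskar) = 2.

2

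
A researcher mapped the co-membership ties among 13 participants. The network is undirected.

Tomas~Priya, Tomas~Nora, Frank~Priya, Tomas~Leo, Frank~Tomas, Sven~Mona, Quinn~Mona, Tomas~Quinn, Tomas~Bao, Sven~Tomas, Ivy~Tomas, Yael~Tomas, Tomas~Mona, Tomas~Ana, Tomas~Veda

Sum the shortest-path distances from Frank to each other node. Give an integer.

22

Distances from Frank: Ana:2, Bao:2, Ivy:2, Leo:2, Mona:2, Nora:2, Priya:1, Quinn:2, Sven:2, Tomas:1, Veda:2, Yael:2.
Sum = 2 + 2 + 2 + 2 + 2 + 2 + 1 + 2 + 2 + 1 + 2 + 2 = 22.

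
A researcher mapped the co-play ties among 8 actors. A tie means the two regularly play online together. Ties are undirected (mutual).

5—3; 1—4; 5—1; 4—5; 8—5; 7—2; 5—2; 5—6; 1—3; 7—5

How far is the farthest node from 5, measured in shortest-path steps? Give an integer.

Distances from 5: 1:1, 2:1, 3:1, 4:1, 6:1, 7:1, 8:1.
The largest is 1 (to 4, 1, 6, 2, 3, 8, and 7), so the eccentricity of 5 is 1.

1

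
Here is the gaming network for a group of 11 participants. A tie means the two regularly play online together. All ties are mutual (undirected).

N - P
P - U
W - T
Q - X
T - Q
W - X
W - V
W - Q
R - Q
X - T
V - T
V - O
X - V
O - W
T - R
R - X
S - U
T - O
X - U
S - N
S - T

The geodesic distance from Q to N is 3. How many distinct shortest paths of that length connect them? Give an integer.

1

The shortest distance is 3, and the only length-3 path is Q–T–S–N. So there is exactly 1 shortest path.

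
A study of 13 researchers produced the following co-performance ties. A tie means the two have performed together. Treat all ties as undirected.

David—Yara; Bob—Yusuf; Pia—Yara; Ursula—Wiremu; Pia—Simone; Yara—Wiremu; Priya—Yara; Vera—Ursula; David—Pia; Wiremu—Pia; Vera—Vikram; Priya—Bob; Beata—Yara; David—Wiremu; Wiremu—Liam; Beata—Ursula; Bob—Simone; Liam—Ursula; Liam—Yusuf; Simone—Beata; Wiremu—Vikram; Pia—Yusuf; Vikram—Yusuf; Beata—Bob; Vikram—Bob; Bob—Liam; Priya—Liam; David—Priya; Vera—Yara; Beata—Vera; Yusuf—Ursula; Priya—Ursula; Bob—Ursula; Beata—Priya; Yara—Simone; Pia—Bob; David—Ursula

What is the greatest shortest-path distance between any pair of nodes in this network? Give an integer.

2

Eccentricity of each node (its greatest distance to any other): Beata:2, Bob:2, David:2, Liam:2, Pia:2, Priya:2, Simone:2, Ursula:2, Vera:2, Vikram:2, Wiremu:2, Yara:2, Yusuf:2.
The maximum eccentricity is 2, realized for instance by the pair Vikram–Pia via Vikram – Wiremu – Pia. So the diameter is 2.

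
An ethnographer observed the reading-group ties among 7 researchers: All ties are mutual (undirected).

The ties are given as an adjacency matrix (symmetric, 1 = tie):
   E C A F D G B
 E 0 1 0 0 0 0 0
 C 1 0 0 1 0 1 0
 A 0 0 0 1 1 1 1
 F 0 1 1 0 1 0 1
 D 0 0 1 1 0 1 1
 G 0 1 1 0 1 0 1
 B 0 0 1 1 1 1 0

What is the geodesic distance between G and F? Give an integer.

2

One shortest route is G – C – F, which uses 2 edges, and G and F are not directly tied, so nothing shorter exists. So d(G,F) = 2.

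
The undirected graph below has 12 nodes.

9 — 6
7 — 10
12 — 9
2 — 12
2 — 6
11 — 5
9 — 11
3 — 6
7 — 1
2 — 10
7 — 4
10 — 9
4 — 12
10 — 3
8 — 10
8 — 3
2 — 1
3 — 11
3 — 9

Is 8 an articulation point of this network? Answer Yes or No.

Even without 8, every remaining node can still reach every other (the residual graph is connected), so 8 is not a cut vertex.

No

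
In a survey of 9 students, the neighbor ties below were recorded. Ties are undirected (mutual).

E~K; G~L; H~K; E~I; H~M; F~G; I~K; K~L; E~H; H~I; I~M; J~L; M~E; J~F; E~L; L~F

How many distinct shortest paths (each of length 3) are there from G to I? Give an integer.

2

The shortest distance is 3. The length-3 paths are: G–L–E–I; G–L–K–I.
That gives 2 distinct shortest paths.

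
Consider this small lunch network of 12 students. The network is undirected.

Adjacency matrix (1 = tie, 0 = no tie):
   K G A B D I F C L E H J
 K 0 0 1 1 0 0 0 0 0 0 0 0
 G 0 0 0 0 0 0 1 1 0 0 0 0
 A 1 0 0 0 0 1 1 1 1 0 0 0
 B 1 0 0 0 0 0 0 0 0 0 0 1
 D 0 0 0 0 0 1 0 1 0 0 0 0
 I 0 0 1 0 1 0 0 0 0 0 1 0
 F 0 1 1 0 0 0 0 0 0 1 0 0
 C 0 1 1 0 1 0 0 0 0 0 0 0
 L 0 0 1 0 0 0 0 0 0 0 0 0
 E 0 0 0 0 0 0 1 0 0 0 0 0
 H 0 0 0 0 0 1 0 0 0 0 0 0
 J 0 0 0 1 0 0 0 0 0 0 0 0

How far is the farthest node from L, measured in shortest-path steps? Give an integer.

4

Distances from L: A:1, B:3, C:2, D:3, E:3, F:2, G:3, H:3, I:2, J:4, K:2.
The largest is 4 (to J), so the eccentricity of L is 4.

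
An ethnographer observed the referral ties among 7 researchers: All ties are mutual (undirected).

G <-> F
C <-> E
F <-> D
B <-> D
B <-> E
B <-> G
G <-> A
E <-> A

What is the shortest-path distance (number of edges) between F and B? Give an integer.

2

One shortest route is F – D – B, which uses 2 edges, and F and B are not directly tied, so nothing shorter exists. So d(F,B) = 2.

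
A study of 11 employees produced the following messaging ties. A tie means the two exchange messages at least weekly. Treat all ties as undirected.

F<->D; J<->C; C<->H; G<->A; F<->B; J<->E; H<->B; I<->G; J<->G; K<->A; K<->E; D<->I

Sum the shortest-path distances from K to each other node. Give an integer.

30

Distances from K: A:1, B:5, C:3, D:4, E:1, F:5, G:2, H:4, I:3, J:2.
Sum = 1 + 5 + 3 + 4 + 1 + 5 + 2 + 4 + 3 + 2 = 30.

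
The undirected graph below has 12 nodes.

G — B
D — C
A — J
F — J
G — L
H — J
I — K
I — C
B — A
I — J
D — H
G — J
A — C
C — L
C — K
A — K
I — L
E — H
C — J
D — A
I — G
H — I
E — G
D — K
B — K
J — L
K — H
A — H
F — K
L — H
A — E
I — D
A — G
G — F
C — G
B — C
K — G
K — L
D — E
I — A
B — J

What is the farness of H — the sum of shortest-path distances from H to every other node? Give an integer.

15

Distances from H: A:1, B:2, C:2, D:1, E:1, F:2, G:2, I:1, J:1, K:1, L:1.
Sum = 1 + 2 + 2 + 1 + 1 + 2 + 2 + 1 + 1 + 1 + 1 = 15.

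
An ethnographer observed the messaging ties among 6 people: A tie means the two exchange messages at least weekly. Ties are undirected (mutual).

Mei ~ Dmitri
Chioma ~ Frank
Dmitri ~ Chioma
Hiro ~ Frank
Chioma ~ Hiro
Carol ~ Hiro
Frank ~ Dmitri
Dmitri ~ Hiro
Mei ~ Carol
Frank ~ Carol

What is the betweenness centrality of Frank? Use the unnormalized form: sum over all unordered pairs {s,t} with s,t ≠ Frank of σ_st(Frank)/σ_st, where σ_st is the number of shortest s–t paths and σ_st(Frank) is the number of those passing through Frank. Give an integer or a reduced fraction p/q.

5/6

Pairs whose geodesics pass through Frank — Chioma–Carol: 1/2; Carol–Dmitri: 1/3.
All other pairs contribute 0.
Summing the contributions gives betweenness(Frank) = 5/6.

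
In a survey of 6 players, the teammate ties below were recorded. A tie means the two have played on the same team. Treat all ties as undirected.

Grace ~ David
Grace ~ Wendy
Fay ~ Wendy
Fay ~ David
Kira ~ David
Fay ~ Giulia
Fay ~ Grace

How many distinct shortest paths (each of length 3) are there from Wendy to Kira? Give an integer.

The shortest distance is 3. The length-3 paths are: Wendy–Fay–David–Kira; Wendy–Grace–David–Kira.
That gives 2 distinct shortest paths.

2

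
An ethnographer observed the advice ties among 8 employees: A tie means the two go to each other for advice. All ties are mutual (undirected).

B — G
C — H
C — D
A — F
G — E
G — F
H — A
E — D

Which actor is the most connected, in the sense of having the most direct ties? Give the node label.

Degrees — A:2, B:1, C:2, D:2, E:2, F:2, G:3, H:2.
The maximum is 3, attained only by G.

G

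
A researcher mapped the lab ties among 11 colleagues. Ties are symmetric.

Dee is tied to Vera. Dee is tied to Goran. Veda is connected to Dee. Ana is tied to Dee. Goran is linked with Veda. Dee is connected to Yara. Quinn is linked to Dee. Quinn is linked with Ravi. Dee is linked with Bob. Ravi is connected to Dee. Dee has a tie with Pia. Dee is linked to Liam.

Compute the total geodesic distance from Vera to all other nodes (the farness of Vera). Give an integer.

Distances from Vera: Ana:2, Bob:2, Dee:1, Goran:2, Liam:2, Pia:2, Quinn:2, Ravi:2, Veda:2, Yara:2.
Sum = 2 + 2 + 1 + 2 + 2 + 2 + 2 + 2 + 2 + 2 = 19.

19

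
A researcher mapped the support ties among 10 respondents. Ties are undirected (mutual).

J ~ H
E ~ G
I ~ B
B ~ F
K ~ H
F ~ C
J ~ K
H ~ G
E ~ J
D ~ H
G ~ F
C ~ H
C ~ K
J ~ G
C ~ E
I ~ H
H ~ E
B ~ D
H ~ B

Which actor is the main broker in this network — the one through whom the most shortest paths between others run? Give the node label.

H

Unnormalized betweenness of each node: B:17/6, C:13/6, D:0, E:2/3, F:4/3, G:11/6, H:16, I:0, J:5/6, K:1/3.
H has the largest value, 16, making it the main broker — the node through which the most shortest paths run.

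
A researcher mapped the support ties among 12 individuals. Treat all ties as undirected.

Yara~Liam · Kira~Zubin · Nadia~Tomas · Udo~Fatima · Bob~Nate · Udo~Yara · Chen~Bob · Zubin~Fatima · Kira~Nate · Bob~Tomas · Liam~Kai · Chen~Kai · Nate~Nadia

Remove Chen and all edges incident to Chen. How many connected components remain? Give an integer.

Chen's neighbors (Bob and Kai) remain reachable from one another through other ties, so the rest of the network stays in one piece.

1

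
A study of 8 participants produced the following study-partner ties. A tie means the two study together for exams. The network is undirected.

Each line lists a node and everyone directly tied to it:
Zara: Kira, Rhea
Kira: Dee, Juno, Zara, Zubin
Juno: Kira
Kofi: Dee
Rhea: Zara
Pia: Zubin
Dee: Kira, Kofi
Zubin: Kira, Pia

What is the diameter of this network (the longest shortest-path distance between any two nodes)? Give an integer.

4

Eccentricity of each node (its greatest distance to any other): Dee:3, Juno:3, Kira:2, Kofi:4, Pia:4, Rhea:4, Zara:3, Zubin:3.
The maximum eccentricity is 4, realized for instance by the pair Pia–Rhea via Pia – Zubin – Kira – Zara – Rhea. So the diameter is 4.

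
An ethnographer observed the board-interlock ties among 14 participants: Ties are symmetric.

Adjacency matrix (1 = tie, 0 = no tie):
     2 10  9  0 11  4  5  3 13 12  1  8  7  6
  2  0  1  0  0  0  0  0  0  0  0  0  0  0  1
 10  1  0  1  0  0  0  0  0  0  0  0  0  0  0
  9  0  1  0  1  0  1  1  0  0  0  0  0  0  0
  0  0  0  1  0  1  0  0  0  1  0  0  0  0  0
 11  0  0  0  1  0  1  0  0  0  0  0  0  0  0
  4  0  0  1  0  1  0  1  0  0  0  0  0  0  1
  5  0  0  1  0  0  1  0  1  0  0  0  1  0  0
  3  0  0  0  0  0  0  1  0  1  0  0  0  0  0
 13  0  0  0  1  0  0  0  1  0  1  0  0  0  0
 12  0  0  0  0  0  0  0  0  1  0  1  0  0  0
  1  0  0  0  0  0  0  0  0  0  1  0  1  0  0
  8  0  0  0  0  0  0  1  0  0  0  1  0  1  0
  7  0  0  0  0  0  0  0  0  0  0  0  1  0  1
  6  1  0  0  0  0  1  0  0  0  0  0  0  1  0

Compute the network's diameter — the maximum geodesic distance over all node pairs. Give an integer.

5

Eccentricity of each node (its greatest distance to any other): 0:4, 1:4, 2:5, 3:4, 4:4, 5:3, 6:4, 7:4, 8:3, 9:3, 10:4, 11:4, 12:5, 13:4.
The maximum eccentricity is 5, realized for instance by the pair 2–12 via 2 – 10 – 9 – 0 – 13 – 12. So the diameter is 5.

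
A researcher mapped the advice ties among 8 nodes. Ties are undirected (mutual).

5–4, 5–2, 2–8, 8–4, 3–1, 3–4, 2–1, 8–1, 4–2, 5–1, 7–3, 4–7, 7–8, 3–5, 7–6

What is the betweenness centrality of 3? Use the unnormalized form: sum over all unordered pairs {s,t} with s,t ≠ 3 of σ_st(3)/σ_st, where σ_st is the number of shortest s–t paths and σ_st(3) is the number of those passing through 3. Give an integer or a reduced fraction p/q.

9/4

Pairs whose geodesics pass through 3 — 4–1: 1/4; 7–1: 1/2; 7–5: 1/2; 6–1: 1/2; 6–5: 1/2.
All other pairs contribute 0.
Summing the contributions gives betweenness(3) = 9/4.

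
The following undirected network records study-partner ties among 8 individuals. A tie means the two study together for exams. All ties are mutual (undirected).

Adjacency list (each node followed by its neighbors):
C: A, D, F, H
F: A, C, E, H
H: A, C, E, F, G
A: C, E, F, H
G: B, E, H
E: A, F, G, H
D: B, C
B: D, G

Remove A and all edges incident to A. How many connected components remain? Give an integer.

A's neighbors (C, E, F, and H) remain reachable from one another through other ties, so the rest of the network stays in one piece.

1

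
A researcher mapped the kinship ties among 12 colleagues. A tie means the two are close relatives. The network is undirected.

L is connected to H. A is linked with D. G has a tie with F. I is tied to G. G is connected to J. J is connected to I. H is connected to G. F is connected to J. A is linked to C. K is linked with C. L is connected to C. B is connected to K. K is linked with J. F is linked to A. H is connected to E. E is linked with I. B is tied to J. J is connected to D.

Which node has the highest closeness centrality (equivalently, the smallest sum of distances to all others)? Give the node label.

Farness (sum of distances to all others) for each node — A:24, B:24, C:22, D:23, E:27, F:21, G:19, H:23, I:22, J:17, K:21, L:25.
The smallest farness is 17, for J, so J has the highest closeness.

J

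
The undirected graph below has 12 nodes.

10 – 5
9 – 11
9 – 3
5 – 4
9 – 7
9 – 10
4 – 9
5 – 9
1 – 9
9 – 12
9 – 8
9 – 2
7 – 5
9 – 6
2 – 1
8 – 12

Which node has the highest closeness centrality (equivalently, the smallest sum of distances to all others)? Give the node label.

Farness (sum of distances to all others) for each node — 1:20, 2:20, 3:21, 4:20, 5:18, 6:21, 7:20, 8:20, 9:11, 10:20, 11:21, 12:20.
The smallest farness is 11, for 9, so 9 has the highest closeness.

9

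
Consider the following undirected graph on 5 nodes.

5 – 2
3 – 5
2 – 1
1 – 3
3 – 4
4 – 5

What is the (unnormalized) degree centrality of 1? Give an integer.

1 is directly tied to 2 and 3. That is 2 neighbors, so the degree of 1 is 2.

2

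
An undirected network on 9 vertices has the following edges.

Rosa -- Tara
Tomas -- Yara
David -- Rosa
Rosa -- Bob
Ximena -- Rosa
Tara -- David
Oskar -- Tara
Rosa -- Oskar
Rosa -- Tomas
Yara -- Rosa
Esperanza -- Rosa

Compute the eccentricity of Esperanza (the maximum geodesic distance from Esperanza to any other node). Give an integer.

Distances from Esperanza: Bob:2, David:2, Oskar:2, Rosa:1, Tara:2, Tomas:2, Ximena:2, Yara:2.
The largest is 2 (to David, Ximena, Oskar, Tomas, Yara, Tara, and Bob), so the eccentricity of Esperanza is 2.

2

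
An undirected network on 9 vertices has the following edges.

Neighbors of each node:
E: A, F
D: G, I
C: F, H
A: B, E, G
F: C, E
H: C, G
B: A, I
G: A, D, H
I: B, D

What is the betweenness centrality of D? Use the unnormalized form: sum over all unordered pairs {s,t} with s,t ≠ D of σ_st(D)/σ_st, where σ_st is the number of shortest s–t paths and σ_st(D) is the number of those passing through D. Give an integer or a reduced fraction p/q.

3

Pairs whose geodesics pass through D — I–C: 1; I–H: 1; I–G: 1.
All other pairs contribute 0.
Summing the contributions gives betweenness(D) = 3.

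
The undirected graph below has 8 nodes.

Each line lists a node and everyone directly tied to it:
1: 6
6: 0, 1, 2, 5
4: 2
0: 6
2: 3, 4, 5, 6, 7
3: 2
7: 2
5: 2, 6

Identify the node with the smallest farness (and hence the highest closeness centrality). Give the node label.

Farness (sum of distances to all others) for each node — 0:16, 1:16, 2:9, 3:15, 4:15, 5:12, 6:10, 7:15.
The smallest farness is 9, for 2, so 2 has the highest closeness.

2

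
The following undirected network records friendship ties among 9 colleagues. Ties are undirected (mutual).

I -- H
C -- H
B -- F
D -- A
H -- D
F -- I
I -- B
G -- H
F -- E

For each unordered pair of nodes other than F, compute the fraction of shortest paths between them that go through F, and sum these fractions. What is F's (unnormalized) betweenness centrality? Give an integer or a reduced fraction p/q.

7

Pairs whose geodesics pass through F — H–E: 1; E–C: 1; E–A: 1; E–D: 1; E–I: 1; E–G: 1; E–B: 1.
All other pairs contribute 0.
Summing the contributions gives betweenness(F) = 7.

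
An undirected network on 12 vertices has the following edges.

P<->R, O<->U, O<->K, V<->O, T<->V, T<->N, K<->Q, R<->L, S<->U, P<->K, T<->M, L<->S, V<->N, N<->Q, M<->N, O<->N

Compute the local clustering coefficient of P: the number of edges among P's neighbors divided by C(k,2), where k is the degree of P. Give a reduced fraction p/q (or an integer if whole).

P's neighbors: K and R (k = 2).
Possible neighbor pairs: C(2,2) = 1. Edges among them: none → e = 0.
Clustering(P) = 0/1.

0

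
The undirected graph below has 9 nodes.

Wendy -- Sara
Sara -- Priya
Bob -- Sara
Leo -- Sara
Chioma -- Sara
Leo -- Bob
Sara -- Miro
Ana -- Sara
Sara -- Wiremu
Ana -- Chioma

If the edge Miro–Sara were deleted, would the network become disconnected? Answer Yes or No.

Without the Miro–Sara edge there is no alternate route between Miro and Sara, so the network disconnects. It is a bridge.

Yes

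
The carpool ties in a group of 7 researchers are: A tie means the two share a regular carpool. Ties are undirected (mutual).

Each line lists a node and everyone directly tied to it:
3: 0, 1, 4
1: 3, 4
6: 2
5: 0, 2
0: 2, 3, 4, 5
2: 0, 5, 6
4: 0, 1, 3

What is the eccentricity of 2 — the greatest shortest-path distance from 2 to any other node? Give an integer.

3

Distances from 2: 0:1, 1:3, 3:2, 4:2, 5:1, 6:1.
The largest is 3 (to 1), so the eccentricity of 2 is 3.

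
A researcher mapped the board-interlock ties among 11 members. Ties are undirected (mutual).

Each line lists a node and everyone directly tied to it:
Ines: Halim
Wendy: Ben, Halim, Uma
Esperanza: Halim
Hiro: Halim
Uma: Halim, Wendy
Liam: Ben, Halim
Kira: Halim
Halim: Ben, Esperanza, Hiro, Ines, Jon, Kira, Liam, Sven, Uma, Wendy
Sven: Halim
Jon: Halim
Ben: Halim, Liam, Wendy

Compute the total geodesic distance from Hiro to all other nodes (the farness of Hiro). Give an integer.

19

Distances from Hiro: Ben:2, Esperanza:2, Halim:1, Ines:2, Jon:2, Kira:2, Liam:2, Sven:2, Uma:2, Wendy:2.
Sum = 2 + 2 + 1 + 2 + 2 + 2 + 2 + 2 + 2 + 2 = 19.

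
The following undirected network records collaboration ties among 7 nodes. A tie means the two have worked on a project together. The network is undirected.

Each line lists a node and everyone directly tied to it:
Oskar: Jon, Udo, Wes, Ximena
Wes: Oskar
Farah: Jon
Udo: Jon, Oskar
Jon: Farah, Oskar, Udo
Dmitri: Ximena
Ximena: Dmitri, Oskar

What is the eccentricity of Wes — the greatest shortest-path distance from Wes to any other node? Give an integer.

3

Distances from Wes: Dmitri:3, Farah:3, Jon:2, Oskar:1, Udo:2, Ximena:2.
The largest is 3 (to Farah and Dmitri), so the eccentricity of Wes is 3.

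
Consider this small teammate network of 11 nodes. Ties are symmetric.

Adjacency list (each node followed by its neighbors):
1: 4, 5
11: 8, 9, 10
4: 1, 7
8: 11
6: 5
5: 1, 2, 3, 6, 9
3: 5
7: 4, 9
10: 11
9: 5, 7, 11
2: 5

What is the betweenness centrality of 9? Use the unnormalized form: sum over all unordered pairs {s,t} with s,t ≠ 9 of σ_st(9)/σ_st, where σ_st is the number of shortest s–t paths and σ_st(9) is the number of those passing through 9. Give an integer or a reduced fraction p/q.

Pairs whose geodesics pass through 9 — 10–7: 1; 10–2: 1; 10–5: 1; 10–1: 1; 10–3: 1; 10–4: 1; 10–6: 1; 7–2: 1; 7–8: 1; 7–5: 1; 7–11: 1; 7–3: 1; 7–6: 1; 2–8: 1 … (+11 more pairs).
All other pairs contribute 0.
Summing the contributions gives betweenness(9) = 25.

25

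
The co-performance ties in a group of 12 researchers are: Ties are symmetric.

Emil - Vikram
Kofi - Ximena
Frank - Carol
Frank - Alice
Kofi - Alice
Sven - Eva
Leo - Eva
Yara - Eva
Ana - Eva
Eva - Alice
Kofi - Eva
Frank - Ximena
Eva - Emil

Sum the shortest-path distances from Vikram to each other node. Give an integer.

Distances from Vikram: Alice:3, Ana:3, Carol:5, Emil:1, Eva:2, Frank:4, Kofi:3, Leo:3, Sven:3, Ximena:4, Yara:3.
Sum = 3 + 3 + 5 + 1 + 2 + 4 + 3 + 3 + 3 + 4 + 3 = 34.

34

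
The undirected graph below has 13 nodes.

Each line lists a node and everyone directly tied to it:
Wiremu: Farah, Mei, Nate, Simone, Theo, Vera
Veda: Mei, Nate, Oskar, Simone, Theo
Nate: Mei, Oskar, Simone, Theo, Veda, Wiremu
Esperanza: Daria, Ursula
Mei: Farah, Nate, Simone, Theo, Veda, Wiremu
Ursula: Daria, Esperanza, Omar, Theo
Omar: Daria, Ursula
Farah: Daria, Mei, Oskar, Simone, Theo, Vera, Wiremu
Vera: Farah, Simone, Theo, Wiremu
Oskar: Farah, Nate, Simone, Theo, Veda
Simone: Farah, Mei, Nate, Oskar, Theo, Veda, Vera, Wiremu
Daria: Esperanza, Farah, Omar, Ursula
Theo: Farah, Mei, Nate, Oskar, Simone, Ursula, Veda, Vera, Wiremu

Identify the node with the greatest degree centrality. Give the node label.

Degrees — Daria:4, Esperanza:2, Farah:7, Mei:6, Nate:6, Omar:2, Oskar:5, Simone:8, Theo:9, Ursula:4, Veda:5, Vera:4, Wiremu:6.
The maximum is 9, attained only by Theo.

Theo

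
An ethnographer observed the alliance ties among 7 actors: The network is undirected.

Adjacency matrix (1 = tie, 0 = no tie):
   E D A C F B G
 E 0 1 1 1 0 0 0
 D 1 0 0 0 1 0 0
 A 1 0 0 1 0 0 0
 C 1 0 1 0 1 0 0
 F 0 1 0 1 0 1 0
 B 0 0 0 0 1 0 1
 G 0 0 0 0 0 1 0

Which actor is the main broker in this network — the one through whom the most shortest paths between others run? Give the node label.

F

Unnormalized betweenness of each node: A:0, B:5, C:9/2, D:3/2, E:3/2, F:17/2, G:0.
F has the largest value, 17/2, making it the main broker — the node through which the most shortest paths run.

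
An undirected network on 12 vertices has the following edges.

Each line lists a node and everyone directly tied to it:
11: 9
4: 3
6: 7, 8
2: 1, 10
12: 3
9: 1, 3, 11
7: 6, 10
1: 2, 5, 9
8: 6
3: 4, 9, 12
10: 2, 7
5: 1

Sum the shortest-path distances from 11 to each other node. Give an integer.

Distances from 11: 1:2, 2:3, 3:2, 4:3, 5:3, 6:6, 7:5, 8:7, 9:1, 10:4, 12:3.
Sum = 2 + 3 + 2 + 3 + 3 + 6 + 5 + 7 + 1 + 4 + 3 = 39.

39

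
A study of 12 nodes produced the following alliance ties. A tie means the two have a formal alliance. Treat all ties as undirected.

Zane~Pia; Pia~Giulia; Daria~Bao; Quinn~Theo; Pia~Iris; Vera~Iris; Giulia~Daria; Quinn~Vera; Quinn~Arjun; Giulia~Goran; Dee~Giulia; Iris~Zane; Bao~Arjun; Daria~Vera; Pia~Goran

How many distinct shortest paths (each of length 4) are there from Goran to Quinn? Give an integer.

The shortest distance is 4. The length-4 paths are: Goran–Giulia–Daria–Vera–Quinn; Goran–Pia–Iris–Vera–Quinn.
That gives 2 distinct shortest paths.

2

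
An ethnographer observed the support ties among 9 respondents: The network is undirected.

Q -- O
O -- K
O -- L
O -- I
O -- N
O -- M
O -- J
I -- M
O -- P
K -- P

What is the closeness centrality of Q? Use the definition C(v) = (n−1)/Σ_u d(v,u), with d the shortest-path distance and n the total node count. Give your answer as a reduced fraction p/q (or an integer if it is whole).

Distances from Q: I:2, J:2, K:2, L:2, M:2, N:2, O:1, P:2. Sum = 15.
n = 9, so closeness = 8/15.

8/15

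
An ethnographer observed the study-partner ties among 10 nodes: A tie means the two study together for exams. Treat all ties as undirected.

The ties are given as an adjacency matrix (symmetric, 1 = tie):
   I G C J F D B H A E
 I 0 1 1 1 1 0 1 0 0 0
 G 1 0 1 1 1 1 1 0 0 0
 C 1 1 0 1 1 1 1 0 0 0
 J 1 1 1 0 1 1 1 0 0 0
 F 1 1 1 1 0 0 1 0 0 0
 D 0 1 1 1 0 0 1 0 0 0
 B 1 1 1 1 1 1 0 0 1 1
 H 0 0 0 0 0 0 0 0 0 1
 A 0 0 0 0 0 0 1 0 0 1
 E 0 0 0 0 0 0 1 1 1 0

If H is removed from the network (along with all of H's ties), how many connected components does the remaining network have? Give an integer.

H's neighbors (E) remain reachable from one another through other ties, so the rest of the network stays in one piece.

1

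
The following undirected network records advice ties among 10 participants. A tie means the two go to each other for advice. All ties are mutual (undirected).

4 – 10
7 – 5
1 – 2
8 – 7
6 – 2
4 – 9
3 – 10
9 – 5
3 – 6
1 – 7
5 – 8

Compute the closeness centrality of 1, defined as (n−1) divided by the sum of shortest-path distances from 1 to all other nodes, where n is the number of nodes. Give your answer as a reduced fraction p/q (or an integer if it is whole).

Distances from 1: 2:1, 3:3, 4:4, 5:2, 6:2, 7:1, 8:2, 9:3, 10:4. Sum = 22.
n = 10, so closeness = 9/22.

9/22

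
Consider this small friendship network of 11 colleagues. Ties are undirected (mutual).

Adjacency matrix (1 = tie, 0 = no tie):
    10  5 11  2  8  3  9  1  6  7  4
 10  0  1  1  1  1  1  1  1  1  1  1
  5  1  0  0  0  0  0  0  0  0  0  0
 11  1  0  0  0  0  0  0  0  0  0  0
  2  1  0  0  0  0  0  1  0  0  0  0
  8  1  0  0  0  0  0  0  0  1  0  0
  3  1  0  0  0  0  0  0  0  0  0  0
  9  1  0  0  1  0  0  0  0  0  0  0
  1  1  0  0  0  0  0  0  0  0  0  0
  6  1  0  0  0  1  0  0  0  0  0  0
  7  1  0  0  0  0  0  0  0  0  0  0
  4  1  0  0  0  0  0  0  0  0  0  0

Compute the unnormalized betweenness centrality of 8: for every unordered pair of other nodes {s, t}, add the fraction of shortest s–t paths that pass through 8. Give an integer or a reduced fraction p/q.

No shortest path between any pair of other nodes passes through 8.
Summing the contributions gives betweenness(8) = 0.

0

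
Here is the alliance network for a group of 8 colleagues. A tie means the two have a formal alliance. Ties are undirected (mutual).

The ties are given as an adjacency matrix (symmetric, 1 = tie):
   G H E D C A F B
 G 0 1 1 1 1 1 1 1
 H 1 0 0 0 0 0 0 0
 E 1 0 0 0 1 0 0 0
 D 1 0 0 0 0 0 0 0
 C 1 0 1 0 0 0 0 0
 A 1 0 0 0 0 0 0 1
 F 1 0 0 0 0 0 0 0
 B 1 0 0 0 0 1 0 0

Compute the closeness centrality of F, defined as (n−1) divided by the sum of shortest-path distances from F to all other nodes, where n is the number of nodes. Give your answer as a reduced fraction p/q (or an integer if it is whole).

7/13

Distances from F: A:2, B:2, C:2, D:2, E:2, G:1, H:2. Sum = 13.
n = 8, so closeness = 7/13.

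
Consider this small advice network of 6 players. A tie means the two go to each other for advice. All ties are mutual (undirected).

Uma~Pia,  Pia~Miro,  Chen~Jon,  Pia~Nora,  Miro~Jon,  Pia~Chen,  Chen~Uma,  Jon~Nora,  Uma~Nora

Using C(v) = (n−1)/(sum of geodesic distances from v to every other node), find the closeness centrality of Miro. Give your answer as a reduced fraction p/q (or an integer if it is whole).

5/8

Distances from Miro: Chen:2, Jon:1, Nora:2, Pia:1, Uma:2. Sum = 8.
n = 6, so closeness = 5/8.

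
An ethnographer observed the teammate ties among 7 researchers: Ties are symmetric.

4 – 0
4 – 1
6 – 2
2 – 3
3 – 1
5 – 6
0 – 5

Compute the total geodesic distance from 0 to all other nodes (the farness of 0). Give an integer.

Distances from 0: 1:2, 2:3, 3:3, 4:1, 5:1, 6:2.
Sum = 2 + 3 + 3 + 1 + 1 + 2 = 12.

12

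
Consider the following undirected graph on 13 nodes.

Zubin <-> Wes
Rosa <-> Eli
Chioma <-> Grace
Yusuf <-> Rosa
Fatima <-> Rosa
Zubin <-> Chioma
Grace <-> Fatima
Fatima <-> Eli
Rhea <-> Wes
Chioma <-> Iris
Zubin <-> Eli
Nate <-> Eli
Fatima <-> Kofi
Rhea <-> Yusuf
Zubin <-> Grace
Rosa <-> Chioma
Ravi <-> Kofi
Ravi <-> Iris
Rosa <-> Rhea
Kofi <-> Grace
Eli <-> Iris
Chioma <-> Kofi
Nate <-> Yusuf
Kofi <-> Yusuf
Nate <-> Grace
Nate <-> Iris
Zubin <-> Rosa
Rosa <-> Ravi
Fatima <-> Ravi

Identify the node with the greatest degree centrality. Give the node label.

Rosa

Degrees — Chioma:5, Eli:5, Fatima:5, Grace:5, Iris:4, Kofi:5, Nate:4, Ravi:4, Rhea:3, Rosa:7, Wes:2, Yusuf:4, Zubin:5.
The maximum is 7, attained only by Rosa.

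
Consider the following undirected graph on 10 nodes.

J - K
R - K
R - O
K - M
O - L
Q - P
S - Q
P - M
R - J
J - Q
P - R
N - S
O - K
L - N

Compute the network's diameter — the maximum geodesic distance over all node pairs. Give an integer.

Eccentricity of each node (its greatest distance to any other): J:3, K:3, L:3, M:4, N:4, O:3, P:3, Q:3, R:3, S:3.
The maximum eccentricity is 4, realized for instance by the pair M–N via M – K – O – L – N. So the diameter is 4.

4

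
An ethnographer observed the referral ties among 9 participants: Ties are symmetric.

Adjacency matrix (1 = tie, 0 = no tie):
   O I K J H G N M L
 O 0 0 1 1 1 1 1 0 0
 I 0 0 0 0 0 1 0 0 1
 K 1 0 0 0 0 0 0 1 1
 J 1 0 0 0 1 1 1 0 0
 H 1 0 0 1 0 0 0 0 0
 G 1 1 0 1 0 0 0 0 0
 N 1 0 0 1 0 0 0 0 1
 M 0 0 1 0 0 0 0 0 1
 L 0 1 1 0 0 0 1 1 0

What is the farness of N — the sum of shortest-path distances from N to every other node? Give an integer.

Distances from N: G:2, H:2, I:2, J:1, K:2, L:1, M:2, O:1.
Sum = 2 + 2 + 2 + 1 + 2 + 1 + 2 + 1 = 13.

13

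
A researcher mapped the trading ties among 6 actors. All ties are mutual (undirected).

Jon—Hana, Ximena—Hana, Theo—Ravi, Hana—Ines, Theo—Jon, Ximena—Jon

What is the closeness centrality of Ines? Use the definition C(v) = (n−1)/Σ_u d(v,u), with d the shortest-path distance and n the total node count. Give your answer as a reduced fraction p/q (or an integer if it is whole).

Distances from Ines: Hana:1, Jon:2, Ravi:4, Theo:3, Ximena:2. Sum = 12.
n = 6, so closeness = 5/12.

5/12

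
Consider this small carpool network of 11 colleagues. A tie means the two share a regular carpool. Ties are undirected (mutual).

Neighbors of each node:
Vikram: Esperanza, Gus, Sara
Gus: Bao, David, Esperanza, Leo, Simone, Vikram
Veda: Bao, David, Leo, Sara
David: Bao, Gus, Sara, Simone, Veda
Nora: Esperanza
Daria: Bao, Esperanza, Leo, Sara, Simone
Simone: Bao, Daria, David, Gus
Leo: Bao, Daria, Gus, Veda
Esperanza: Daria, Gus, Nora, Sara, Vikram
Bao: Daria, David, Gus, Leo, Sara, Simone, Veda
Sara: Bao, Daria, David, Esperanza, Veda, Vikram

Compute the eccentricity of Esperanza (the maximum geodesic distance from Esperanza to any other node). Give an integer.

2

Distances from Esperanza: Bao:2, Daria:1, David:2, Gus:1, Leo:2, Nora:1, Sara:1, Simone:2, Veda:2, Vikram:1.
The largest is 2 (to Leo, Simone, Bao, David, and Veda), so the eccentricity of Esperanza is 2.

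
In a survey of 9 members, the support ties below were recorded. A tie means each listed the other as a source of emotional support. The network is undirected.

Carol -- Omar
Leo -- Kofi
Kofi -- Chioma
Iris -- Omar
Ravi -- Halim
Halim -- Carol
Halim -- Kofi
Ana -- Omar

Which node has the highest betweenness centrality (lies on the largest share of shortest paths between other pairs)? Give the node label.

Halim

Unnormalized betweenness of each node: Ana:0, Carol:15, Chioma:0, Halim:19, Iris:0, Kofi:13, Leo:0, Omar:13, Ravi:0.
Halim has the largest value, 19, making it the main broker — the node through which the most shortest paths run.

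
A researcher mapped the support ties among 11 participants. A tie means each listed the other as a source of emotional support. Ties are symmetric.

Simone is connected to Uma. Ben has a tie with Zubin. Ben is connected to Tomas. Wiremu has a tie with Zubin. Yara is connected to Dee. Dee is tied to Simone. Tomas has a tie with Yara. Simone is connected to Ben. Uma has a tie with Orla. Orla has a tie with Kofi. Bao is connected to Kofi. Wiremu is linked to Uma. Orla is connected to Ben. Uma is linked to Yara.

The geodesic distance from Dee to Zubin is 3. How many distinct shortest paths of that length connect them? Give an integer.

The shortest distance is 3, and the only length-3 path is Dee–Simone–Ben–Zubin. So there is exactly 1 shortest path.

1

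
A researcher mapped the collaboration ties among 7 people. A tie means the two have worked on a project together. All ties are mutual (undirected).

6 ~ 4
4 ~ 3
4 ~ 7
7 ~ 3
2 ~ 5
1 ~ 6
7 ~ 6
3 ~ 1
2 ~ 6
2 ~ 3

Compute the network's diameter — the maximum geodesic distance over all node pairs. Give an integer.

Eccentricity of each node (its greatest distance to any other): 1:3, 2:2, 3:2, 4:3, 5:3, 6:2, 7:3.
The maximum eccentricity is 3, realized for instance by the pair 1–5 via 1 – 6 – 2 – 5. So the diameter is 3.

3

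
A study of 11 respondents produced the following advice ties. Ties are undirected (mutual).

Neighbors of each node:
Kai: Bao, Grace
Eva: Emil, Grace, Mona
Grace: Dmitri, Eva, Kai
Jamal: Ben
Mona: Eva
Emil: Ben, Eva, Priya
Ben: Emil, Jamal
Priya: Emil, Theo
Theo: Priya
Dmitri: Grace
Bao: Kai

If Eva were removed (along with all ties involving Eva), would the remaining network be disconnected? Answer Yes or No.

Removing Eva leaves {Ben, Emil, Jamal, Priya, and Theo} with no path to {Bao, Dmitri, Grace, and Kai}, so the network splits into 3 components. Eva is a cut vertex.

Yes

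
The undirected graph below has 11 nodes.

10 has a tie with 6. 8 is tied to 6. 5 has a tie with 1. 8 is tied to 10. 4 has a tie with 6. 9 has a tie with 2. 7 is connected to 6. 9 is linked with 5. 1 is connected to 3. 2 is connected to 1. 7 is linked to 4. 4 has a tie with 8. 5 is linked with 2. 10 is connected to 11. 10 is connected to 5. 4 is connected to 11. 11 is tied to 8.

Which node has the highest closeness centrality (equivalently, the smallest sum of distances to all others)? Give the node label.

10

Farness (sum of distances to all others) for each node — 1:24, 2:24, 3:33, 4:26, 5:18, 6:21, 7:28, 8:21, 9:26, 10:17, 11:22.
The smallest farness is 17, for 10, so 10 has the highest closeness.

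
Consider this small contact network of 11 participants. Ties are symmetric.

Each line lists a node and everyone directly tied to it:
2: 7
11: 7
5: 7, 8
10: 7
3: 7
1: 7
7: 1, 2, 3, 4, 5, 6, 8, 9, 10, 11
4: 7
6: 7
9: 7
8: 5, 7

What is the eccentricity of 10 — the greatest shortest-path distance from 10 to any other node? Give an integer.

Distances from 10: 1:2, 2:2, 3:2, 4:2, 5:2, 6:2, 7:1, 8:2, 9:2, 11:2.
The largest is 2 (to 2, 1, 8, 11, 5, 3, 9, 4, and 6), so the eccentricity of 10 is 2.

2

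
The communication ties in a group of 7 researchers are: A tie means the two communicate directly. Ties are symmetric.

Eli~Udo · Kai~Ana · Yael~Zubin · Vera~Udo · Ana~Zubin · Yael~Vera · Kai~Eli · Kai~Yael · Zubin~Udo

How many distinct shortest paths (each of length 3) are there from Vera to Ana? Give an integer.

The shortest distance is 3. The length-3 paths are: Vera–Yael–Kai–Ana; Vera–Yael–Zubin–Ana; Vera–Udo–Zubin–Ana.
That gives 3 distinct shortest paths.

3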